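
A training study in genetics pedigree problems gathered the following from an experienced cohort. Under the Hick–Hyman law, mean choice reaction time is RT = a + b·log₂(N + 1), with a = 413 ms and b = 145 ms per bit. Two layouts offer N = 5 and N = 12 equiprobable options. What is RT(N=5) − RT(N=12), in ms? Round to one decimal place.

-161.7

RT(5) = 413 + 145·log₂(6) = 413 + 145·2.5850 = 787.8250 ms.
RT(12) = 413 + 145·log₂(13) = 413 + 145·3.7004 = 949.5580 ms.
Difference = 787.8250 − 949.5580 = -161.7330 ≈ -161.7 ms.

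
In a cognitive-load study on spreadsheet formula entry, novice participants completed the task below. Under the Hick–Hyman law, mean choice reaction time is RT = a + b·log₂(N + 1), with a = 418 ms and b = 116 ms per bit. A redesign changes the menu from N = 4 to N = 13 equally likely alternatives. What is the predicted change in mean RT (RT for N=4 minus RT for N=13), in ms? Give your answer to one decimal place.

-172.3

RT(4) = 418 + 116·log₂(5) = 418 + 116·2.3219 = 687.3404 ms.
RT(13) = 418 + 116·log₂(14) = 418 + 116·3.8074 = 859.6584 ms.
Difference = 687.3404 − 859.6584 = -172.3180 ≈ -172.3 ms.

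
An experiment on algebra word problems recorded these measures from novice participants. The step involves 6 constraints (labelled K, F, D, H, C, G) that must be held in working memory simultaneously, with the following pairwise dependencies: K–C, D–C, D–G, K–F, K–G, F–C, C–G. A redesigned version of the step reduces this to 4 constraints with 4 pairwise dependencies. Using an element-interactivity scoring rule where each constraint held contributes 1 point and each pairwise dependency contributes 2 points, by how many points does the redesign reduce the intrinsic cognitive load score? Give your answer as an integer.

8

Original: 6 × 1 + 7 × 2 = 6 + 14 = 20.
Redesigned: 4 × 1 + 4 × 2 = 4 + 8 = 12.
Reduction = 20 − 12 = 8.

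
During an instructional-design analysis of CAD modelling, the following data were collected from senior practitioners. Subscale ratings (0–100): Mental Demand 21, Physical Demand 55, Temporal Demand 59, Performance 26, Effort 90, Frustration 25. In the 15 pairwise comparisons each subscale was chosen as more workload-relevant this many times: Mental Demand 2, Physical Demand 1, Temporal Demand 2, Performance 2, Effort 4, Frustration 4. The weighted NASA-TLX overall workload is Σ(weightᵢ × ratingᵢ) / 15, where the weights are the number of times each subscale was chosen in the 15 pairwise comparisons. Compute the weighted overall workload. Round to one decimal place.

The tallies are the weights (they sum to 15).
Weighted sum = 2·21 + 1·55 + 2·59 + 2·26 + 4·90 + 4·25
            = 42 + 55 + 118 + 52 + 360 + 100 = 727.
Overall workload = 727 / 15 = 48.4667 ≈ 48.5.

48.5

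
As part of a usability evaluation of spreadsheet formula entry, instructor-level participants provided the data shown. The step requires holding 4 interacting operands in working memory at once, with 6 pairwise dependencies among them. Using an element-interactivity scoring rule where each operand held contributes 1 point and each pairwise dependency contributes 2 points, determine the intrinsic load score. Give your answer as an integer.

Element contribution: 4 × 1 = 4.
Interaction contribution: 6 × 2 = 12.
Intrinsic load = 4 + 12 = 16.

16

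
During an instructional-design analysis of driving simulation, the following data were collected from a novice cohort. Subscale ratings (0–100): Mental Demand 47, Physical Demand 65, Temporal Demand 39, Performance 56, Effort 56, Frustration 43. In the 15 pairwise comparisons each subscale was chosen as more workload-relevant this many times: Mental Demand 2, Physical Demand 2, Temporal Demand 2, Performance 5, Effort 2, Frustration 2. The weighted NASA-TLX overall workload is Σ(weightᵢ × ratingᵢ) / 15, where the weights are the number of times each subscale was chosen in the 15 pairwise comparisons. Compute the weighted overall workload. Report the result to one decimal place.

52.0

The tallies are the weights (they sum to 15).
Weighted sum = 2·47 + 2·65 + 2·39 + 5·56 + 2·56 + 2·43
            = 94 + 130 + 78 + 280 + 112 + 86 = 780.
Overall workload = 780 / 15 = 52.0000 ≈ 52.0.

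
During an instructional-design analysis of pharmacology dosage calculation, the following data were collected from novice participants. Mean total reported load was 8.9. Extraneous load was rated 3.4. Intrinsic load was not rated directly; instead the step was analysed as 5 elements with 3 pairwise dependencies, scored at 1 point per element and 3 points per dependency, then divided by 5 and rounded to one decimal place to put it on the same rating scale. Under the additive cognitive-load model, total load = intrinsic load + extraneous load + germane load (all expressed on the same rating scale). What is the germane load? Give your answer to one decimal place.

2.7

Intrinsic (element-interactivity): (5 × 1 + 3 × 3) / 5 = 14 / 5 = 2.8000 → 2.8.
germane load = total − intrinsic − extraneous
             = 8.9 − 2.8 − 3.4 = 2.7.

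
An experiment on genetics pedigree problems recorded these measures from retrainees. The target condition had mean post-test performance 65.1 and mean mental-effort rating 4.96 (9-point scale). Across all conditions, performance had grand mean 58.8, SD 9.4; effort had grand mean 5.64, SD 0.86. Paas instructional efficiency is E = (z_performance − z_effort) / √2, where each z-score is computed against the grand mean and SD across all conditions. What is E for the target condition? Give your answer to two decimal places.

z_performance = (65.1 − 58.8) / 9.4 = 6.3000 / 9.4 = 0.6702.
z_effort = (4.96 − 5.64) / 0.86 = -0.6800 / 0.86 = -0.7907.
z_P − z_E = 0.6702 − (-0.7907) = 1.4609.
E = 1.4609 / √2 = 1.4609 / 1.41421 = 1.0330 ≈ 1.03.

1.03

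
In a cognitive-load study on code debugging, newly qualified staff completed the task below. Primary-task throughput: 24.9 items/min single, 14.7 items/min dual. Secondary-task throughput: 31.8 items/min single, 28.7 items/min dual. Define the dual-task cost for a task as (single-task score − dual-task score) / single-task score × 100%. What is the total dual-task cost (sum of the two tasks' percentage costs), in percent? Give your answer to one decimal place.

50.7

Primary cost = (24.9 − 14.7) / 24.9 × 100% = 40.9639%.
Secondary cost = (31.8 − 28.7) / 31.8 × 100% = 9.7484%.
Total = 40.9639% + 9.7484% = 50.7123% ≈ 50.7%.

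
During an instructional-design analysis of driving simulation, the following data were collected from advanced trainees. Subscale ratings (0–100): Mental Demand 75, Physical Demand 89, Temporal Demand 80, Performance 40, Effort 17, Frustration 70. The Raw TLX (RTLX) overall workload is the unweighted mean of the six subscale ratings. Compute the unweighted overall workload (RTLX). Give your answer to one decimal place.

Sum of ratings = 75 + 89 + 80 + 40 + 17 + 70 = 371.
RTLX = 371 / 6 = 61.8333 ≈ 61.8.

61.8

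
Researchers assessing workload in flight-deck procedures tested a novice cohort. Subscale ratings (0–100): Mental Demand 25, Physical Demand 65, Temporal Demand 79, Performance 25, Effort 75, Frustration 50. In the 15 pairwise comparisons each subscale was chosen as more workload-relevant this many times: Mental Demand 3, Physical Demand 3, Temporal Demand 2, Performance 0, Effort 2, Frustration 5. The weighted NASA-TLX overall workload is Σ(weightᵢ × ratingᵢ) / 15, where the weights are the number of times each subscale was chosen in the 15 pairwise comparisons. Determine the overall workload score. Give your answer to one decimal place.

55.2

The tallies are the weights (they sum to 15).
Weighted sum = 3·25 + 3·65 + 2·79 + 0·25 + 2·75 + 5·50
            = 75 + 195 + 158 + 0 + 150 + 250 = 828.
Overall workload = 828 / 15 = 55.2000 ≈ 55.2.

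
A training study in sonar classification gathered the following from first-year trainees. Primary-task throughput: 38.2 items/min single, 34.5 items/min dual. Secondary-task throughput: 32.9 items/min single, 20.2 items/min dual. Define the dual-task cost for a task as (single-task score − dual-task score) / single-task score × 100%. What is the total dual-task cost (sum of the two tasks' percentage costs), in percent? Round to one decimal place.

48.3

Primary cost = (38.2 − 34.5) / 38.2 × 100% = 9.6859%.
Secondary cost = (32.9 − 20.2) / 32.9 × 100% = 38.6018%.
Total = 9.6859% + 38.6018% = 48.2877% ≈ 48.3%.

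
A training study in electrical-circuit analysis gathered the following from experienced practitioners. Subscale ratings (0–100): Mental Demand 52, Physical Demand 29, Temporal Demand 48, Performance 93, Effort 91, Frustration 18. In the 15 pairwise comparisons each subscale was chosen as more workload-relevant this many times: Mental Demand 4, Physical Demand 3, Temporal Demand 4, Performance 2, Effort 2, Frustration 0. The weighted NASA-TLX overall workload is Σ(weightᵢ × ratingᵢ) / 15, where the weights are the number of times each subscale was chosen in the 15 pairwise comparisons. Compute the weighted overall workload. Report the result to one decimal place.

57.0

The tallies are the weights (they sum to 15).
Weighted sum = 4·52 + 3·29 + 4·48 + 2·93 + 2·91 + 0·18
            = 208 + 87 + 192 + 186 + 182 + 0 = 855.
Overall workload = 855 / 15 = 57.0000 ≈ 57.0.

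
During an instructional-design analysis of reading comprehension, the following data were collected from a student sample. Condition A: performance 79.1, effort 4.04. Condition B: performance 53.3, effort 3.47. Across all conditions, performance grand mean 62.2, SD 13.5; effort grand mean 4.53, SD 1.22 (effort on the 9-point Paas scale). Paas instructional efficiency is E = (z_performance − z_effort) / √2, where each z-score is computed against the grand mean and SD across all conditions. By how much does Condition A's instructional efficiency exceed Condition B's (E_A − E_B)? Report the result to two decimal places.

1.02

Condition A: z_P = (79.1 − 62.2)/13.5 = 1.2519; z_E = (4.04 − 4.53)/1.22 = -0.4016; E_A = (1.2519 − (-0.4016))/√2 = 1.1692.
Condition B: z_P = (53.3 − 62.2)/13.5 = -0.6593; z_E = (3.47 − 4.53)/1.22 = -0.8689; E_B = (-0.6593 − (-0.8689))/√2 = 0.1482.
E_A − E_B = 1.1692 − 0.1482 = 1.0210 ≈ 1.02.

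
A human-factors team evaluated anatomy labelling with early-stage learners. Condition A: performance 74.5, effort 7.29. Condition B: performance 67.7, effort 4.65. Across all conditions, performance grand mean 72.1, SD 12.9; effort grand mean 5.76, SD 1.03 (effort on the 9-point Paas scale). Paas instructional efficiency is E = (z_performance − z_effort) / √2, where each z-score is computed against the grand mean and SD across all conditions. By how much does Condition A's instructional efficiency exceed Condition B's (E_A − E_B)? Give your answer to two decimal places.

Condition A: z_P = (74.5 − 72.1)/12.9 = 0.1860; z_E = (7.29 − 5.76)/1.03 = 1.4854; E_A = (0.1860 − 1.4854)/√2 = -0.9188.
Condition B: z_P = (67.7 − 72.1)/12.9 = -0.3411; z_E = (4.65 − 5.76)/1.03 = -1.0777; E_B = (-0.3411 − (-1.0777))/√2 = 0.5209.
E_A − E_B = -0.9188 − 0.5209 = -1.4397 ≈ -1.44.

-1.44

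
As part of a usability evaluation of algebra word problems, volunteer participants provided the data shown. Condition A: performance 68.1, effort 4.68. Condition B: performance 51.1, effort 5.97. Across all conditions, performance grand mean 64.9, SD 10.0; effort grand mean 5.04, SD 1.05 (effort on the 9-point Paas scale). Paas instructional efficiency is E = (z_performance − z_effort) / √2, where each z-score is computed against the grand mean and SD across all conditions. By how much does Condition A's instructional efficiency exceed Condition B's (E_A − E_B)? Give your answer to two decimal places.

Condition A: z_P = (68.1 − 64.9)/10.0 = 0.3200; z_E = (4.68 − 5.04)/1.05 = -0.3429; E_A = (0.3200 − (-0.3429))/√2 = 0.4687.
Condition B: z_P = (51.1 − 64.9)/10.0 = -1.3800; z_E = (5.97 − 5.04)/1.05 = 0.8857; E_B = (-1.3800 − 0.8857)/√2 = -1.6021.
E_A − E_B = 0.4687 − (-1.6021) = 2.0708 ≈ 2.07.

2.07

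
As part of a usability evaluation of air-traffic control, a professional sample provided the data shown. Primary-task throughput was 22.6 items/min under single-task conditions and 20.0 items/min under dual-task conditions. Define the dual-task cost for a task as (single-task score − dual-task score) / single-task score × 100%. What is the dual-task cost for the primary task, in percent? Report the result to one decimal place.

11.5

Cost = (22.6 − 20.0) / 22.6 × 100%
     = 2.6000 / 22.6 × 100% = 11.5044%.
≈ 11.5%.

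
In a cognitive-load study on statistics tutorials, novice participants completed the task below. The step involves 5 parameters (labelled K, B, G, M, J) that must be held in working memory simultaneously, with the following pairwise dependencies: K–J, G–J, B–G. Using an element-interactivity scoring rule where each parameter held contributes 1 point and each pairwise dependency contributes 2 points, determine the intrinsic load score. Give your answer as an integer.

11

Count of parameters held simultaneously: 5.
Count of pairwise dependencies listed: 3.
Element contribution: 5 × 1 = 5.
Interaction contribution: 3 × 2 = 6.
Intrinsic load = 5 + 6 = 11.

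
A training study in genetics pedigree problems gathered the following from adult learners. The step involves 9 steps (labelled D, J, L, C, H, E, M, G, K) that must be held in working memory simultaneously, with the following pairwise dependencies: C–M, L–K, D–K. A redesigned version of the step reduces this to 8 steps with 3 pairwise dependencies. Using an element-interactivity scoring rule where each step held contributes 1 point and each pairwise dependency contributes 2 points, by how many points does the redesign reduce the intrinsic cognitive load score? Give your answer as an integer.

1

Original: 9 × 1 + 3 × 2 = 9 + 6 = 15.
Redesigned: 8 × 1 + 3 × 2 = 8 + 6 = 14.
Reduction = 15 − 14 = 1.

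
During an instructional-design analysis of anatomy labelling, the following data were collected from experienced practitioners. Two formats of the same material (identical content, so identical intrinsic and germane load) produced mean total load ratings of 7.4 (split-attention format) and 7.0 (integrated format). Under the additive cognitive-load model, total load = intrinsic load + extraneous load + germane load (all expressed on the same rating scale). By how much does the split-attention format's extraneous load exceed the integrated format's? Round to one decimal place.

Intrinsic and germane load are equal across formats, so the difference in total load equals the difference in extraneous load.
Extraneous-load difference = 7.4 − 7.0 = 0.4.

0.4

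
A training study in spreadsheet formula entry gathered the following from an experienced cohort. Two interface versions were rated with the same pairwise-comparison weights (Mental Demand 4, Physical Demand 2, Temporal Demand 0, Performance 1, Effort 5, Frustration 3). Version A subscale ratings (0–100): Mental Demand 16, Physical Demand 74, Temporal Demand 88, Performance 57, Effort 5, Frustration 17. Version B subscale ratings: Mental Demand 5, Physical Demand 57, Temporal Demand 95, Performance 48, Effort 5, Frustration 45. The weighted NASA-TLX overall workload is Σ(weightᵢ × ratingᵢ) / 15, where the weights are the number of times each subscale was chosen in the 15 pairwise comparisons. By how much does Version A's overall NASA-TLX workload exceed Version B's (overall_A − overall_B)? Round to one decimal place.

Version A weighted sum = 4·16 + 2·74 + 0·88 + 1·57 + 5·5 + 3·17 = 64 + 148 + 0 + 57 + 25 + 51 = 345; overall_A = 345/15 = 23.0000.
Version B weighted sum = 4·5 + 2·57 + 0·95 + 1·48 + 5·5 + 3·45 = 20 + 114 + 0 + 48 + 25 + 135 = 342; overall_B = 342/15 = 22.8000.
Difference = 23.0000 − 22.8000 = 0.2000 ≈ 0.2.

0.2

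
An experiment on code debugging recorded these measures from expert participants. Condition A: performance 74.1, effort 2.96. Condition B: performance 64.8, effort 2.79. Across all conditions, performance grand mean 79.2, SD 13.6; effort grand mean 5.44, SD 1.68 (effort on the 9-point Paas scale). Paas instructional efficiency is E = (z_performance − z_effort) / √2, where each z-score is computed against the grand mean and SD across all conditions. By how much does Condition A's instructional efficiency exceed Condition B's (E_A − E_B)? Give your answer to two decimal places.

Condition A: z_P = (74.1 − 79.2)/13.6 = -0.3750; z_E = (2.96 − 5.44)/1.68 = -1.4762; E_A = (-0.3750 − (-1.4762))/√2 = 0.7787.
Condition B: z_P = (64.8 − 79.2)/13.6 = -1.0588; z_E = (2.79 − 5.44)/1.68 = -1.5774; E_B = (-1.0588 − (-1.5774))/√2 = 0.3667.
E_A − E_B = 0.7787 − 0.3667 = 0.4120 ≈ 0.41.

0.41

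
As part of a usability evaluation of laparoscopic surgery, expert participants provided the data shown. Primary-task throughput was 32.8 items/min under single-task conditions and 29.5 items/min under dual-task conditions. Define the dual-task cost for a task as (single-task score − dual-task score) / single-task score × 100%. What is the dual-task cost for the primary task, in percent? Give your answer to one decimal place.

10.1

Cost = (32.8 − 29.5) / 32.8 × 100%
     = 3.3000 / 32.8 × 100% = 10.0610%.
≈ 10.1%.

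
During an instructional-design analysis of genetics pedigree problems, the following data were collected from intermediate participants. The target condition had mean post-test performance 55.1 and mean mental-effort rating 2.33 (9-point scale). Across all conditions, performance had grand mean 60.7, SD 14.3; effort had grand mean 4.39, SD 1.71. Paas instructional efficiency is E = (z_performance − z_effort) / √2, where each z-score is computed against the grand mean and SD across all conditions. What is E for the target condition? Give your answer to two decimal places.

0.57

z_performance = (55.1 − 60.7) / 14.3 = -5.6000 / 14.3 = -0.3916.
z_effort = (2.33 − 4.39) / 1.71 = -2.0600 / 1.71 = -1.2047.
z_P − z_E = -0.3916 − (-1.2047) = 0.8131.
E = 0.8131 / √2 = 0.8131 / 1.41421 = 0.5749 ≈ 0.57.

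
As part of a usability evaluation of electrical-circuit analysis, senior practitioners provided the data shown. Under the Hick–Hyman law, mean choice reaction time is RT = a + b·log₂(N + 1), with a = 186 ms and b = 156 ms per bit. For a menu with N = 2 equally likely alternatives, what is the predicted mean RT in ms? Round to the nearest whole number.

433

log₂(2 + 1) = log₂(3) = 1.5850.
RT = 186 + 156 × 1.5850 = 186 + 247.2600 = 433.2600 ms.
≈ 433 ms.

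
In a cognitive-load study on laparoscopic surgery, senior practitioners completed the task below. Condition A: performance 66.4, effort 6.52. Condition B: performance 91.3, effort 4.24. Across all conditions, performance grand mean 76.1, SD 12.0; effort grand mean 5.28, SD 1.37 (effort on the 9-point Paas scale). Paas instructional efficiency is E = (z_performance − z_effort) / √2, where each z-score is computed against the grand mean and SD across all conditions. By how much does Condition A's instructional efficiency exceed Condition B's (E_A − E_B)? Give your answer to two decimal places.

Condition A: z_P = (66.4 − 76.1)/12.0 = -0.8083; z_E = (6.52 − 5.28)/1.37 = 0.9051; E_A = (-0.8083 − 0.9051)/√2 = -1.2116.
Condition B: z_P = (91.3 − 76.1)/12.0 = 1.2667; z_E = (4.24 − 5.28)/1.37 = -0.7591; E_B = (1.2667 − (-0.7591))/√2 = 1.4325.
E_A − E_B = -1.2116 − 1.4325 = -2.6441 ≈ -2.64.

-2.64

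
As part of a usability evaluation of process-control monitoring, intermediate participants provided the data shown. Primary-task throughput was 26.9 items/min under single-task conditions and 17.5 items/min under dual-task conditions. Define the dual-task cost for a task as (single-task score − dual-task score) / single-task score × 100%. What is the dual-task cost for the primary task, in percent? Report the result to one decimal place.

Cost = (26.9 − 17.5) / 26.9 × 100%
     = 9.4000 / 26.9 × 100% = 34.9442%.
≈ 34.9%.

34.9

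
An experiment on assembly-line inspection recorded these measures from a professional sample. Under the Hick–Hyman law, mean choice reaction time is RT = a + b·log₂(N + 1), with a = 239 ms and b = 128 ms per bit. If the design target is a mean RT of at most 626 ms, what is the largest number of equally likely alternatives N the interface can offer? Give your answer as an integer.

7

Set 239 + 128·log₂(N + 1) ≤ 626.
log₂(N + 1) ≤ (626 − 239) / 128 = 3.0234.
N + 1 ≤ 2^3.0234 = 8.1308.
N ≤ 7.1308, so the largest integer N is 7.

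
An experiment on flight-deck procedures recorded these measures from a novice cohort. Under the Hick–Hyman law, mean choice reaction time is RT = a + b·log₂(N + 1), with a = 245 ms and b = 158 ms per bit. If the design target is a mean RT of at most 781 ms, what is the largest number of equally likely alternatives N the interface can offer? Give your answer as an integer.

9

Set 245 + 158·log₂(N + 1) ≤ 781.
log₂(N + 1) ≤ (781 − 245) / 158 = 3.3924.
N + 1 ≤ 2^3.3924 = 10.5006.
N ≤ 9.5006, so the largest integer N is 9.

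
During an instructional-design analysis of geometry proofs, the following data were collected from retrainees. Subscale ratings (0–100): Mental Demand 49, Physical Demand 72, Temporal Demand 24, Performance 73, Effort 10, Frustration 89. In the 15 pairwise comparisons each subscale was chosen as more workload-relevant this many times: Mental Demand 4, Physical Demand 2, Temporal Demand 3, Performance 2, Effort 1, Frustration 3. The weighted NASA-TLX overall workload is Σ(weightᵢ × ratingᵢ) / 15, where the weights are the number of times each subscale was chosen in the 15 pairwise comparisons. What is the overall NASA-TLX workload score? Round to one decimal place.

55.7

The tallies are the weights (they sum to 15).
Weighted sum = 4·49 + 2·72 + 3·24 + 2·73 + 1·10 + 3·89
            = 196 + 144 + 72 + 146 + 10 + 267 = 835.
Overall workload = 835 / 15 = 55.6667 ≈ 55.7.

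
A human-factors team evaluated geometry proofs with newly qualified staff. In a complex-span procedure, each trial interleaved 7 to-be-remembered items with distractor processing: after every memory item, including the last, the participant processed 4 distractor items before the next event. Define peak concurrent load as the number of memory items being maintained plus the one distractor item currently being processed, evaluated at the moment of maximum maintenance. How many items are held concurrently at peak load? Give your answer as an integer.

Maintenance is greatest during the distractor(s) after memory item 7: all 7 memory items are being held.
One distractor item is concurrently being processed.
Peak concurrent load = 7 + 1 = 8 items.

8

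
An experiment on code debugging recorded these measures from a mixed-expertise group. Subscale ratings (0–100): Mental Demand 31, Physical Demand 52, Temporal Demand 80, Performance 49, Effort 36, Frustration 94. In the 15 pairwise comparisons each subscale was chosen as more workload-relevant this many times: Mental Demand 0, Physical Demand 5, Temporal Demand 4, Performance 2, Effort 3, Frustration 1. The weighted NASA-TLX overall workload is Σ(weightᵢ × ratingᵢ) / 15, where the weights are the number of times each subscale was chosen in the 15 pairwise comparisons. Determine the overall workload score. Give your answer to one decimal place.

The tallies are the weights (they sum to 15).
Weighted sum = 0·31 + 5·52 + 4·80 + 2·49 + 3·36 + 1·94
            = 0 + 260 + 320 + 98 + 108 + 94 = 880.
Overall workload = 880 / 15 = 58.6667 ≈ 58.7.

58.7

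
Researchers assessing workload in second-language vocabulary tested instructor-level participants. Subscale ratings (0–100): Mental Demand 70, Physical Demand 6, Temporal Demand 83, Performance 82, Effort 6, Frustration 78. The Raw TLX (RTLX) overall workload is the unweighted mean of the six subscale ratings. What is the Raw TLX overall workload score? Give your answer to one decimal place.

54.2

Sum of ratings = 70 + 6 + 83 + 82 + 6 + 78 = 325.
RTLX = 325 / 6 = 54.1667 ≈ 54.2.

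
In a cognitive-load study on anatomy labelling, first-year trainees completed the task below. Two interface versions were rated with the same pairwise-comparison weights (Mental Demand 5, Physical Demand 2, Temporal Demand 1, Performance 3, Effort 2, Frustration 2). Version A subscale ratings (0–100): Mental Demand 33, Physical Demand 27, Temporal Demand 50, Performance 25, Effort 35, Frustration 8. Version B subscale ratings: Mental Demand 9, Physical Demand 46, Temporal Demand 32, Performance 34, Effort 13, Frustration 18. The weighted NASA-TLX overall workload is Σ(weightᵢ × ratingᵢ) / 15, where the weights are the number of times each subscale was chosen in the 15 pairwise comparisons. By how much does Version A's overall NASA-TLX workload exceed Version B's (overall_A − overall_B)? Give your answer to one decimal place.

Version A weighted sum = 5·33 + 2·27 + 1·50 + 3·25 + 2·35 + 2·8 = 165 + 54 + 50 + 75 + 70 + 16 = 430; overall_A = 430/15 = 28.6667.
Version B weighted sum = 5·9 + 2·46 + 1·32 + 3·34 + 2·13 + 2·18 = 45 + 92 + 32 + 102 + 26 + 36 = 333; overall_B = 333/15 = 22.2000.
Difference = 28.6667 − 22.2000 = 6.4667 ≈ 6.5.

6.5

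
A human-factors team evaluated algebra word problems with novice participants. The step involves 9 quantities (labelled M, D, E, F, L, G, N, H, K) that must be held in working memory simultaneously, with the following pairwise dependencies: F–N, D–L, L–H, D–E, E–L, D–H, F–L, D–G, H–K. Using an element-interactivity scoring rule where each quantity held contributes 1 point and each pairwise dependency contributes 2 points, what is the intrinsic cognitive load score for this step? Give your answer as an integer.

27

Count of quantities held simultaneously: 9.
Count of pairwise dependencies listed: 9.
Element contribution: 9 × 1 = 9.
Interaction contribution: 9 × 2 = 18.
Intrinsic load = 9 + 18 = 27.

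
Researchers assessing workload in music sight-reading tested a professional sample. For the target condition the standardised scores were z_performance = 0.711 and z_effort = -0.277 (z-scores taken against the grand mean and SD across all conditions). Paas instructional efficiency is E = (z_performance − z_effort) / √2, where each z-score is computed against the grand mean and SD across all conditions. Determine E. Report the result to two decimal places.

0.70

z_P − z_E = 0.711 − (-0.277) = 0.9880.
E = 0.9880 / √2 = 0.9880 / 1.41421 = 0.6986 ≈ 0.70.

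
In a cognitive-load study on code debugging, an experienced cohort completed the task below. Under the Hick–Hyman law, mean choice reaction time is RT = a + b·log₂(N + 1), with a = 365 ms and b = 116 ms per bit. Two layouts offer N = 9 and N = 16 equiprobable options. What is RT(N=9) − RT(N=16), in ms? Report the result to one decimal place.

RT(9) = 365 + 116·log₂(10) = 365 + 116·3.3219 = 750.3404 ms.
RT(16) = 365 + 116·log₂(17) = 365 + 116·4.0875 = 839.1500 ms.
Difference = 750.3404 − 839.1500 = -88.8096 ≈ -88.8 ms.

-88.8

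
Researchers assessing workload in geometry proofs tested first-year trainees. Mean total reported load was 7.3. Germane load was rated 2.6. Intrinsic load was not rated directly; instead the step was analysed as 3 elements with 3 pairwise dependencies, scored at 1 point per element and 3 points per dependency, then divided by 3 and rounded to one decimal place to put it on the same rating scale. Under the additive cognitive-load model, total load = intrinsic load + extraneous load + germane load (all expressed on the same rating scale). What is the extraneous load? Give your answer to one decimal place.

Intrinsic (element-interactivity): (3 × 1 + 3 × 3) / 3 = 12 / 3 = 4.0000 → 4.0.
extraneous load = total − intrinsic − germane
             = 7.3 − 4.0 − 2.6 = 0.7.

0.7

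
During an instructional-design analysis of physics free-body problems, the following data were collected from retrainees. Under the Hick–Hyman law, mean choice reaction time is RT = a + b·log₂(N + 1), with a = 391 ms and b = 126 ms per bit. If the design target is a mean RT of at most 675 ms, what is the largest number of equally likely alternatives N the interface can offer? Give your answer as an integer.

Set 391 + 126·log₂(N + 1) ≤ 675.
log₂(N + 1) ≤ (675 − 391) / 126 = 2.2540.
N + 1 ≤ 2^2.2540 = 4.7700.
N ≤ 3.7700, so the largest integer N is 3.

3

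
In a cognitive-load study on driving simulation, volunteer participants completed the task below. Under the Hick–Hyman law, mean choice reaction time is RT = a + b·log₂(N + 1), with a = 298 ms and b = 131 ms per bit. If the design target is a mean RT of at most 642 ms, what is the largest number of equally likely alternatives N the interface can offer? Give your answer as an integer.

Set 298 + 131·log₂(N + 1) ≤ 642.
log₂(N + 1) ≤ (642 − 298) / 131 = 2.6260.
N + 1 ≤ 2^2.6260 = 6.1731.
N ≤ 5.1731, so the largest integer N is 5.

5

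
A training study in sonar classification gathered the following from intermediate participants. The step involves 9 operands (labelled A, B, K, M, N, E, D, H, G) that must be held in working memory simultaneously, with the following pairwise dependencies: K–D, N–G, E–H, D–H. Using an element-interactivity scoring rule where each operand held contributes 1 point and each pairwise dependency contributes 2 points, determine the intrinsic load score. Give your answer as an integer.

Count of operands held simultaneously: 9.
Count of pairwise dependencies listed: 4.
Element contribution: 9 × 1 = 9.
Interaction contribution: 4 × 2 = 8.
Intrinsic load = 9 + 8 = 17.

17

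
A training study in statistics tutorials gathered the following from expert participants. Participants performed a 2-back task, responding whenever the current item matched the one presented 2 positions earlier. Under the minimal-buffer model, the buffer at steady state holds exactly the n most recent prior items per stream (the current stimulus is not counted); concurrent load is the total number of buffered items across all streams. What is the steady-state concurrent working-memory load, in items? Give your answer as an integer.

2

The buffer holds the 2 most recent prior items.
Steady-state concurrent load = 2 items.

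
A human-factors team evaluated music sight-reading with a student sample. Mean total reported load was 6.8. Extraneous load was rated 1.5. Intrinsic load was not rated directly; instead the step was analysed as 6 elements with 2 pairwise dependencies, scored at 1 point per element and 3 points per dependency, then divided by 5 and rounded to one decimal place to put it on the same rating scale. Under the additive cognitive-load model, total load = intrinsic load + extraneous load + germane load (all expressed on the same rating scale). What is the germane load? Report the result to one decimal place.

2.9

Intrinsic (element-interactivity): (6 × 1 + 2 × 3) / 5 = 12 / 5 = 2.4000 → 2.4.
germane load = total − intrinsic − extraneous
             = 6.8 − 2.4 − 1.5 = 2.9.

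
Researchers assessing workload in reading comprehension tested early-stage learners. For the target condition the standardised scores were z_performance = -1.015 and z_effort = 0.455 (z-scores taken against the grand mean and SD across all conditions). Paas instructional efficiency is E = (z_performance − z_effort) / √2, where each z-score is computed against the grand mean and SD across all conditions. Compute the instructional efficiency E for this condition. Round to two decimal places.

z_P − z_E = -1.015 − 0.455 = -1.4700.
E = -1.4700 / √2 = -1.4700 / 1.41421 = -1.0394 ≈ -1.04.

-1.04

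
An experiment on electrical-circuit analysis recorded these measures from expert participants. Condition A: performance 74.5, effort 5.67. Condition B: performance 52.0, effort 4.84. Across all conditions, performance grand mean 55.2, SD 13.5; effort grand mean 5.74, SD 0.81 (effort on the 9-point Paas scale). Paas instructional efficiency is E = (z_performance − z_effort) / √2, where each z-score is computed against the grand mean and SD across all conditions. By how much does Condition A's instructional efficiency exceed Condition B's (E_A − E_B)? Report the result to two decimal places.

0.45

Condition A: z_P = (74.5 − 55.2)/13.5 = 1.4296; z_E = (5.67 − 5.74)/0.81 = -0.0864; E_A = (1.4296 − (-0.0864))/√2 = 1.0720.
Condition B: z_P = (52.0 − 55.2)/13.5 = -0.2370; z_E = (4.84 − 5.74)/0.81 = -1.1111; E_B = (-0.2370 − (-1.1111))/√2 = 0.6181.
E_A − E_B = 1.0720 − 0.6181 = 0.4539 ≈ 0.45.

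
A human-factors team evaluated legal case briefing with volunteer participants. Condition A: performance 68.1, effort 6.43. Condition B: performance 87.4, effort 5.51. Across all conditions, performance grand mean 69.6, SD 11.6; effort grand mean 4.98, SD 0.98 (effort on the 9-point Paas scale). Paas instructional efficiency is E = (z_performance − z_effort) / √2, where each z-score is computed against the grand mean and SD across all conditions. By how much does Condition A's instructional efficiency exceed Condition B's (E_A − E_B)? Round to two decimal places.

-1.84

Condition A: z_P = (68.1 − 69.6)/11.6 = -0.1293; z_E = (6.43 − 4.98)/0.98 = 1.4796; E_A = (-0.1293 − 1.4796)/√2 = -1.1377.
Condition B: z_P = (87.4 − 69.6)/11.6 = 1.5345; z_E = (5.51 − 4.98)/0.98 = 0.5408; E_B = (1.5345 − 0.5408)/√2 = 0.7027.
E_A − E_B = -1.1377 − 0.7027 = -1.8404 ≈ -1.84.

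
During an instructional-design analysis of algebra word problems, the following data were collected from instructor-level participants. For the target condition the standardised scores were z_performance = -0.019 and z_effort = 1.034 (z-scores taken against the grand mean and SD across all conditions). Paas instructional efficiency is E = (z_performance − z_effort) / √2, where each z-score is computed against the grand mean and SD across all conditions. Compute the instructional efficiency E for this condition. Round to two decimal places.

-0.74

z_P − z_E = -0.019 − 1.034 = -1.0530.
E = -1.0530 / √2 = -1.0530 / 1.41421 = -0.7446 ≈ -0.74.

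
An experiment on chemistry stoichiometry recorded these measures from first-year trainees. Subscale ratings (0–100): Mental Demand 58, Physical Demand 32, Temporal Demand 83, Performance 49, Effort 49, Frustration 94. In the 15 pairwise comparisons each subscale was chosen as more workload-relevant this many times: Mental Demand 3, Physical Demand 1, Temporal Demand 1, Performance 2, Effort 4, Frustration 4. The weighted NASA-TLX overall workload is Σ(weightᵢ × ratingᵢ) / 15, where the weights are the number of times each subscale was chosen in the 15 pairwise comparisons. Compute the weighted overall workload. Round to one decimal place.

63.9

The tallies are the weights (they sum to 15).
Weighted sum = 3·58 + 1·32 + 1·83 + 2·49 + 4·49 + 4·94
            = 174 + 32 + 83 + 98 + 196 + 376 = 959.
Overall workload = 959 / 15 = 63.9333 ≈ 63.9.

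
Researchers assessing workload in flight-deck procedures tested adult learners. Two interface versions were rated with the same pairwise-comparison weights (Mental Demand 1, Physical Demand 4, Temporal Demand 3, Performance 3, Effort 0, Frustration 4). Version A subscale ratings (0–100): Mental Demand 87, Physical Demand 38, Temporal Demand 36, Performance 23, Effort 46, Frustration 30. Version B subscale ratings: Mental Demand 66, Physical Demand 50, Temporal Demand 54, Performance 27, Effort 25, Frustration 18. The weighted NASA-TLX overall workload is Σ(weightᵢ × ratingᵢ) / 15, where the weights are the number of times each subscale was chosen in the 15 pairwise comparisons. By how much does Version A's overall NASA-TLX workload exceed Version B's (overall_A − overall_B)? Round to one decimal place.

Version A weighted sum = 1·87 + 4·38 + 3·36 + 3·23 + 0·46 + 4·30 = 87 + 152 + 108 + 69 + 0 + 120 = 536; overall_A = 536/15 = 35.7333.
Version B weighted sum = 1·66 + 4·50 + 3·54 + 3·27 + 0·25 + 4·18 = 66 + 200 + 162 + 81 + 0 + 72 = 581; overall_B = 581/15 = 38.7333.
Difference = 35.7333 − 38.7333 = -3.0000 ≈ -3.0.

-3.0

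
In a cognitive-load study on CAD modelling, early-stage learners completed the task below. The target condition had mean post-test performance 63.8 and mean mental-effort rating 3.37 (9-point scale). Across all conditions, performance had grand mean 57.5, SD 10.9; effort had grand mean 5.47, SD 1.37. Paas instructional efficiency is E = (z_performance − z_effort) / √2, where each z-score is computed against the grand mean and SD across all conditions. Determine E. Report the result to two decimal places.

z_performance = (63.8 − 57.5) / 10.9 = 6.3000 / 10.9 = 0.5780.
z_effort = (3.37 − 5.47) / 1.37 = -2.1000 / 1.37 = -1.5328.
z_P − z_E = 0.5780 − (-1.5328) = 2.1108.
E = 2.1108 / √2 = 2.1108 / 1.41421 = 1.4926 ≈ 1.49.

1.49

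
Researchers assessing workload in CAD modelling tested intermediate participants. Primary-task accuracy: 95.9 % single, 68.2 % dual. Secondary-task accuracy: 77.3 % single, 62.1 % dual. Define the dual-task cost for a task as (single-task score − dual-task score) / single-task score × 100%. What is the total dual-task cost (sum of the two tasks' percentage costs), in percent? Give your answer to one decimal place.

48.5

Primary cost = (95.9 − 68.2) / 95.9 × 100% = 28.8843%.
Secondary cost = (77.3 − 62.1) / 77.3 × 100% = 19.6636%.
Total = 28.8843% + 19.6636% = 48.5479% ≈ 48.5%.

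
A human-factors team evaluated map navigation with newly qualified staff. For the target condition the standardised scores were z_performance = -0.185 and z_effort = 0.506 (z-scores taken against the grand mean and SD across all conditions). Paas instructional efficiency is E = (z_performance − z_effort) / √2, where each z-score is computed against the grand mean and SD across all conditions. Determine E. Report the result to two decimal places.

z_P − z_E = -0.185 − 0.506 = -0.6910.
E = -0.6910 / √2 = -0.6910 / 1.41421 = -0.4886 ≈ -0.49.

-0.49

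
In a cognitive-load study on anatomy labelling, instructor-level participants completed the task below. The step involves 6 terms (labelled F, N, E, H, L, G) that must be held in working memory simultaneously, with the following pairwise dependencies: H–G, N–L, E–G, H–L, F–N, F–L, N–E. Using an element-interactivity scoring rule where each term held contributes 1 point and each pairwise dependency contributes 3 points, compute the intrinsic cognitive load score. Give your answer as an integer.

27

Count of terms held simultaneously: 6.
Count of pairwise dependencies listed: 7.
Element contribution: 6 × 1 = 6.
Interaction contribution: 7 × 3 = 21.
Intrinsic load = 6 + 21 = 27.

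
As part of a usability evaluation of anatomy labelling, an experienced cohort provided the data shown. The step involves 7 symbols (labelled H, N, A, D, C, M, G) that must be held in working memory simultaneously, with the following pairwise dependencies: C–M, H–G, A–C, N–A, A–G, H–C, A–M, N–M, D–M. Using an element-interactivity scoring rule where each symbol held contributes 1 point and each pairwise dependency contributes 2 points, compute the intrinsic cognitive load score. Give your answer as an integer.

25

Count of symbols held simultaneously: 7.
Count of pairwise dependencies listed: 9.
Element contribution: 7 × 1 = 7.
Interaction contribution: 9 × 2 = 18.
Intrinsic load = 7 + 18 = 25.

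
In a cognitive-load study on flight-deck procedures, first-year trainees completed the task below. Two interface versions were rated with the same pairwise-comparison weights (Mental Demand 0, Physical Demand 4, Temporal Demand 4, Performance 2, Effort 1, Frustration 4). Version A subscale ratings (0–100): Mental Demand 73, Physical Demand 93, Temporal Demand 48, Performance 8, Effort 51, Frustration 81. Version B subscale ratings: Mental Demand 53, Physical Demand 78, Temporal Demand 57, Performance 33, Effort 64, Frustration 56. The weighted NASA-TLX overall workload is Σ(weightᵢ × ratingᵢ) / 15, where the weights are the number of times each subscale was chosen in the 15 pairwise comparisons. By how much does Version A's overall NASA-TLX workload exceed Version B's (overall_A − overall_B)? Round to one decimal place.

Version A weighted sum = 0·73 + 4·93 + 4·48 + 2·8 + 1·51 + 4·81 = 0 + 372 + 192 + 16 + 51 + 324 = 955; overall_A = 955/15 = 63.6667.
Version B weighted sum = 0·53 + 4·78 + 4·57 + 2·33 + 1·64 + 4·56 = 0 + 312 + 228 + 66 + 64 + 224 = 894; overall_B = 894/15 = 59.6000.
Difference = 63.6667 − 59.6000 = 4.0667 ≈ 4.1.

4.1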